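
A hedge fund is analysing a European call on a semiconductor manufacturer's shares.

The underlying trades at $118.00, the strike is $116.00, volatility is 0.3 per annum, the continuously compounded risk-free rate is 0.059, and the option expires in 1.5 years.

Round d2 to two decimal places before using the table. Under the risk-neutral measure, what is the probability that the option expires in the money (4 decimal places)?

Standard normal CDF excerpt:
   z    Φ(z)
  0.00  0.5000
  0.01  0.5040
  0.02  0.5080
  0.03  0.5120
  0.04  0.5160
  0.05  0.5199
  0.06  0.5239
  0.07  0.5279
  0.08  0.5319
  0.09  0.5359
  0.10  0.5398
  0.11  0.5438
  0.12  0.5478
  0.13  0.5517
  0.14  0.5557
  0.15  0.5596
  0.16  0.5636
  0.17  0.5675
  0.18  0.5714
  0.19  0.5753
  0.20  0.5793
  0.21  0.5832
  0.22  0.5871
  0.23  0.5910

0.5398

T = 1.5;  σ√T = 0.3674
d₁ = [ln(118/116) + (0.059 + ½·0.3²)·1.5] / (σ√T) = (0.0171 + 0.1560) / 0.3674 = 0.4711 ≈ 0.47
d₂ = 0.4711 − 0.3674 = 0.1037 ≈ 0.10
Pr(exercise) under Q = N(d₂) = 0.5398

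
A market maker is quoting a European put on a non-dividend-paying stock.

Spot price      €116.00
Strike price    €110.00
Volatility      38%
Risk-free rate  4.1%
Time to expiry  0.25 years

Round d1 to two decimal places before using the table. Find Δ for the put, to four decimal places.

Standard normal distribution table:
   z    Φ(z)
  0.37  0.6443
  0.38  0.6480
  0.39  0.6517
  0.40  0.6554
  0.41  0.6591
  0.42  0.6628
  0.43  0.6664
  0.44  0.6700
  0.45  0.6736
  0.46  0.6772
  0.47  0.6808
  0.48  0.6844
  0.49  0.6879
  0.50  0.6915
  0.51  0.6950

-0.3336

σ√T = 0.38 × 0.5000 = 0.1900
d₁ = [ln(116/110) + (0.041 + 0.38²/2)·0.25] / 0.1900 = [0.0531 + 0.0283] / 0.1900 = 0.4285 ≈ 0.43
N(d₁) = N(0.43) = 0.6664
Δ_put = N(d₁) − 1 = 0.6664 − 1 = -0.3336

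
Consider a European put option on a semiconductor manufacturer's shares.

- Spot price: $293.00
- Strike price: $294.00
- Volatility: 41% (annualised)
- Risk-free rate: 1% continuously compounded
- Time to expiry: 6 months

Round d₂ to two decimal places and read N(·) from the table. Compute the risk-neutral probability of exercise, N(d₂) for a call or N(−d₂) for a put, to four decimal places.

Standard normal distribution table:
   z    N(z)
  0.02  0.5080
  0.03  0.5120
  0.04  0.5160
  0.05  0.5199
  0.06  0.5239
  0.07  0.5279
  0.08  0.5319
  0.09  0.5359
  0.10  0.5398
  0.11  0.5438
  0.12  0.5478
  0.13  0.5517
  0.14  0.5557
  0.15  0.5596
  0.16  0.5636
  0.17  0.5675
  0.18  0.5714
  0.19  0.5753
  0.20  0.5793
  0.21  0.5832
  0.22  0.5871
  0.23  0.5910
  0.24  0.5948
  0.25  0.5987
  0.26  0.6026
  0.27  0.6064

0.5557

T = 0.5;  σ√T = 0.2899
d₁ = [ln(293/294) + (0.01 + 0.41²/2)·0.5] / 0.2899 = [-0.0034 + 0.0470] / 0.2899 = 0.1505 → 0.15
d₂ = d₁ − σ√T = 0.1505 − 0.2899 = -0.1395 → -0.14
Pr(exercise) under Q = N(−d₂) = N(0.14) = 0.5557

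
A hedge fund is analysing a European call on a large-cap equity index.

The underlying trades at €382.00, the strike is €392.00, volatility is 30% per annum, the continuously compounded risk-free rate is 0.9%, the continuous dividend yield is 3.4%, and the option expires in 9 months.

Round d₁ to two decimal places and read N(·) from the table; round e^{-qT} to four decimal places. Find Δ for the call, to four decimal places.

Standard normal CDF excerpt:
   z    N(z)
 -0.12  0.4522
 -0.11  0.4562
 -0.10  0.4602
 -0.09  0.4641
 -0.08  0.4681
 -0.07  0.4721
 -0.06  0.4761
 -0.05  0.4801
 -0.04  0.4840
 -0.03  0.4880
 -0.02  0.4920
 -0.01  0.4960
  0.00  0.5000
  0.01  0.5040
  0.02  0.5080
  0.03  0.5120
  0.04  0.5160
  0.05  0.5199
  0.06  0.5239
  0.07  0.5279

σ√T = 0.3·√0.75 = 0.2598
d₁ = [ln(382/392) + (0.009 − 0.034 + 0.3²/2)·0.75] / 0.2598 = [-0.0258 + 0.0150] / 0.2598 = -0.0417 → -0.04
N(d₁) = N(-0.04) = 0.4840
Δ_call = exp(−qT)·N(d₁) = 0.9748·0.4840 = 0.4718

0.4718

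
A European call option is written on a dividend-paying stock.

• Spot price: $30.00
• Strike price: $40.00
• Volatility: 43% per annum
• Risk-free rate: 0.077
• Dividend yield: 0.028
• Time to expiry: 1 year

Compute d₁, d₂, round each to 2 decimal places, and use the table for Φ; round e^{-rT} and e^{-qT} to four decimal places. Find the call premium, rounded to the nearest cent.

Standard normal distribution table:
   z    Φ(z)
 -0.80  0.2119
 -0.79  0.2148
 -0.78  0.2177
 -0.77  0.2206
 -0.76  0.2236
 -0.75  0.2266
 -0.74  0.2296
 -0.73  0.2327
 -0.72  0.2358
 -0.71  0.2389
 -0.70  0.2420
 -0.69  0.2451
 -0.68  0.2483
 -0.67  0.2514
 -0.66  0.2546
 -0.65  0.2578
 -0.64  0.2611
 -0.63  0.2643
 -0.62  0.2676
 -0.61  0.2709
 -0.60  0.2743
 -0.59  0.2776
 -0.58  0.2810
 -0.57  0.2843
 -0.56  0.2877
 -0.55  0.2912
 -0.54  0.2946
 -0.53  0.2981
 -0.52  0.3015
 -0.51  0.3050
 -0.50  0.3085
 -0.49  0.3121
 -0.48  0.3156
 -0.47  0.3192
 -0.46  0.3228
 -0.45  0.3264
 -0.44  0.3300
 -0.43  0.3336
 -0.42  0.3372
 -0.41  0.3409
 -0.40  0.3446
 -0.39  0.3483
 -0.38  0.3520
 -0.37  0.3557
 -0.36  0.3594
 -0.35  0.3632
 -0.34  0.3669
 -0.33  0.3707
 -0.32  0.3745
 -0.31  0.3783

T = 1;  σ√T = 0.4300
d₁ = [ln(30/40) + (0.077 − 0.028 + 0.43²/2)·1] / 0.4300 = [-0.2877 + 0.1414] / 0.4300 = -0.3401 → -0.34
d₂ = d₁ − σ√T = -0.3401 − 0.4300 = -0.7701 → -0.77
exp(−qT) = exp(−0.028·1) = 0.9724;  exp(−rT) = exp(−0.077·1) = 0.9259
N(d₁) = N(-0.34) = 0.3669;  N(d₂) = N(-0.77) = 0.2206
C = 30·0.9724·0.3669 − 40·0.9259·0.2206 = 10.7032 − 8.1701 = 2.5331

$2.53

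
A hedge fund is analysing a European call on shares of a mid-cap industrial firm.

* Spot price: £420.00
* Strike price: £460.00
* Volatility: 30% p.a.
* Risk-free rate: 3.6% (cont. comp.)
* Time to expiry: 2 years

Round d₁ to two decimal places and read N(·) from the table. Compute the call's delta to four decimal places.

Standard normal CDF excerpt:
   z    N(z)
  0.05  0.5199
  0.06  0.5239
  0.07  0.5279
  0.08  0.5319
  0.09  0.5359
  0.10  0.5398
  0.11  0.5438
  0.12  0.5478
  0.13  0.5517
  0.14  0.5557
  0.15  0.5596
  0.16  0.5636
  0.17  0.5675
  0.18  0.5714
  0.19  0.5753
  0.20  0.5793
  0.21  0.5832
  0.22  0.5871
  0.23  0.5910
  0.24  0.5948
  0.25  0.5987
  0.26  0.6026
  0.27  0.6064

σ√T = 0.3 × 1.4142 = 0.4243
d₁ = [ln(420/460) + (0.036 + 0.3²/2)·2] / 0.4243 = [-0.0910 + 0.1620] / 0.4243 = 0.1674 which rounds to 0.17
N(d₁) = N(0.17) = 0.5675
Δ_call = N(d₁) = 0.5675

0.5675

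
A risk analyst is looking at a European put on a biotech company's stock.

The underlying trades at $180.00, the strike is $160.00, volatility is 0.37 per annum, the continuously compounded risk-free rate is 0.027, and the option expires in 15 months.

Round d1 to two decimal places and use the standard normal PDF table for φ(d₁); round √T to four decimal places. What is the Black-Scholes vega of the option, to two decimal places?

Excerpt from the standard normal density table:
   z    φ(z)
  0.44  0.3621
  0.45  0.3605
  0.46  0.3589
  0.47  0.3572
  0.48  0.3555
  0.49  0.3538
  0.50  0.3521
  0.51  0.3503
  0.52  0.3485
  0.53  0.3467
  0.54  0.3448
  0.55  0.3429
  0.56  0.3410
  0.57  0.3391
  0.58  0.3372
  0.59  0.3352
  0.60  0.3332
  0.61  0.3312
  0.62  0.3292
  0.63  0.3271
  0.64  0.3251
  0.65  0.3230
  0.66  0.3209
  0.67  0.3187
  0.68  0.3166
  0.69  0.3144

68.24

T = 1.25;  σ√T = 0.4137
d₁ = [ln(180/160) + (0.027 + 0.37²/2)·1.25] / 0.4137 = [0.1178 + 0.1193] / 0.4137 = 0.5731 ≈ 0.57
√T = √1.25 = 1.1180
φ(d₁) = φ(0.57) = 0.3391
vega = S·φ(d₁)·√T = 180·0.3391·1.1180 = 68.2405
(Vega is the same for a European call and put with the same parameters.)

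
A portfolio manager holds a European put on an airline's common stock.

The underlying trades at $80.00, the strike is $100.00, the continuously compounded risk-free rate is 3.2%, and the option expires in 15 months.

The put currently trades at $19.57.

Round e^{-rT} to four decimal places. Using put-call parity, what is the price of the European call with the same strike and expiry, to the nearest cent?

$3.49

e^(−rT) = e^(−0.032·1.25) = 0.9608
Put-call parity: C − P = S − K·e^(−rT) = 80 − 100·0.9608 = 80 − 96.0800 = -16.0800
C = P + (C − P) = 19.57 + (-16.0800) = 3.4900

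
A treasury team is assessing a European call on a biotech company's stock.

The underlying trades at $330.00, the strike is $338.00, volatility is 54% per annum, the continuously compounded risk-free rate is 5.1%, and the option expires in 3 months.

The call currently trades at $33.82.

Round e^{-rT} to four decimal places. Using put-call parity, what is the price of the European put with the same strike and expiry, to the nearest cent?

exp(−rT) = exp(−0.051·0.25) = 0.9873
Put-call parity: C − P = S − K·e^(−rT) = 330 − 338·0.9873 = 330 − 333.7074 = -3.7074
P = C − (C − P) = 33.82 − (-3.7074) = 37.5274

$37.53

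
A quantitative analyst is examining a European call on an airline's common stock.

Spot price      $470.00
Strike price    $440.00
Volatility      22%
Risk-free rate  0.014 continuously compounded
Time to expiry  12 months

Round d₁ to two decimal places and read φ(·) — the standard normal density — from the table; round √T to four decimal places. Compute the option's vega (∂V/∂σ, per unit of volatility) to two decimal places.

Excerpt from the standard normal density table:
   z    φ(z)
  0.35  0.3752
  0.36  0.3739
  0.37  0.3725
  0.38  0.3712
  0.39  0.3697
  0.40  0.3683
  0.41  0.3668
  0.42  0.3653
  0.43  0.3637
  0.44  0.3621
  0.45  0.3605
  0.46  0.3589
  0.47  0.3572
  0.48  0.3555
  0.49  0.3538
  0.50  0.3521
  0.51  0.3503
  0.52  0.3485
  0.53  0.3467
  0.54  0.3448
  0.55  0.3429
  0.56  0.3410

167.88

σ√T = 0.22·√1 = 0.2200
d₁ = [ln(470/440) + (0.014 + 0.22²/2)·1] / 0.2200 = [0.0660 + 0.0382] / 0.2200 = 0.4734 → 0.47
√T = √1 = 1.0000
φ(d₁) = φ(0.47) = 0.3572
vega = S·φ(d₁)·√T = 470·0.3572·1.0000 = 167.8840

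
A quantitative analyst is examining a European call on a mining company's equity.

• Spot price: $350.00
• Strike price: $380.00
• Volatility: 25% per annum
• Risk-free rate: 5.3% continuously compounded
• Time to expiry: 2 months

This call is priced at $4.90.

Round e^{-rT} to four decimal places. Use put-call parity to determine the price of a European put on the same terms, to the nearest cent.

$31.56

e^(−rT) = e^(−0.053·0.1667) = 0.9912
Put-call parity: C − P = S − K·e^(−rT) = 350 − 380·0.9912 = 350 − 376.6560 = -26.6560
P = C − (C − P) = 4.90 − (-26.6560) = 31.5560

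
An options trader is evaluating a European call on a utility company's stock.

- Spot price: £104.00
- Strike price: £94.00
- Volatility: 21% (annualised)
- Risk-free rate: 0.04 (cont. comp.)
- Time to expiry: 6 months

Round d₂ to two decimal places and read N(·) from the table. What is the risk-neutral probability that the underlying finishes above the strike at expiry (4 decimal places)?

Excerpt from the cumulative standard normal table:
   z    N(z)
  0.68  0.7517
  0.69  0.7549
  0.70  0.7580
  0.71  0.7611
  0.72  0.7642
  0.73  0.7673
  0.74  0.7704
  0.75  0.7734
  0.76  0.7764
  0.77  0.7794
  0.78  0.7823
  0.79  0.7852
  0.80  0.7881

0.7704

T = 0.5;  σ√T = 0.1485
d₁ = [ln(104/94) + (0.04 + ½·0.21²)·0.5] / (σ√T) = (0.1011 + 0.0310) / 0.1485 = 0.8897 ≈ 0.89
d₂ = 0.8897 − 0.1485 = 0.7413 ≈ 0.74
Pr(exercise) under Q = N(d₂) = 0.7704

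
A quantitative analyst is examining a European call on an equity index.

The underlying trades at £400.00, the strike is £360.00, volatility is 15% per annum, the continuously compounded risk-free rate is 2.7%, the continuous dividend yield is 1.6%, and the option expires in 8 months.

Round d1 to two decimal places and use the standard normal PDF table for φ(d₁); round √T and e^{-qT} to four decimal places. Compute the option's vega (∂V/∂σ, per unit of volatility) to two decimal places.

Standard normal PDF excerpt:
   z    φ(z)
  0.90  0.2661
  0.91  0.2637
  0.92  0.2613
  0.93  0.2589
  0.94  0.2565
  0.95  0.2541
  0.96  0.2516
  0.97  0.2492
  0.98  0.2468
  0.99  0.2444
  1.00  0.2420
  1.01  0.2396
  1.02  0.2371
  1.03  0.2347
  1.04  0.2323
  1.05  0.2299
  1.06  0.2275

σ√T = 0.15·√0.6667 = 0.1225
ln(S/K) + (r − q + σ²/2)T = ln(400/360) + (0.027 − 0.016 + 0.15²/2)·0.6667 = 0.1054 + 0.0148 = 0.1202
d₁ = 0.1202 / 0.1225 = 0.9814 ⇒ 0.98
√T = √0.6667 = 0.8165
φ(d₁) = φ(0.98) = 0.2468
e^(−qT) = e^(−0.016·0.6667) = 0.9894
vega = S·e^(−qT)·φ(d₁)·√T = 400·0.9894·0.2468·0.8165 = 79.7505

79.75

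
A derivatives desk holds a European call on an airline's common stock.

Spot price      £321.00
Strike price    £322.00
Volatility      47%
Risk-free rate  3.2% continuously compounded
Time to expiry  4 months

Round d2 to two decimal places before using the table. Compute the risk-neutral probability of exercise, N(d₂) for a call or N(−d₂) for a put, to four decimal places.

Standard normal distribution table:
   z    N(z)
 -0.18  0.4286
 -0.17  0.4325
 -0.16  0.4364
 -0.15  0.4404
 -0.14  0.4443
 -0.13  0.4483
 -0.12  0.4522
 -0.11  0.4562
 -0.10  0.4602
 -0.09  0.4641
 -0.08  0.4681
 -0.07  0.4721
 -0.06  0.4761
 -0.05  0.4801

σ√T = 0.47·√0.3333 = 0.2714
d₁ = [ln(321/322) + (0.032 + 0.47²/2)·0.3333] / 0.2714 = [-0.0031 + 0.0475] / 0.2714 = 0.1635 ⇒ 0.16
d₂ = d₁ − σ√T = 0.1635 − 0.2714 = -0.1078 ⇒ -0.11
Risk-neutral Pr[S_T > K] = N(d₂) = N(-0.11) = 0.4562

0.4562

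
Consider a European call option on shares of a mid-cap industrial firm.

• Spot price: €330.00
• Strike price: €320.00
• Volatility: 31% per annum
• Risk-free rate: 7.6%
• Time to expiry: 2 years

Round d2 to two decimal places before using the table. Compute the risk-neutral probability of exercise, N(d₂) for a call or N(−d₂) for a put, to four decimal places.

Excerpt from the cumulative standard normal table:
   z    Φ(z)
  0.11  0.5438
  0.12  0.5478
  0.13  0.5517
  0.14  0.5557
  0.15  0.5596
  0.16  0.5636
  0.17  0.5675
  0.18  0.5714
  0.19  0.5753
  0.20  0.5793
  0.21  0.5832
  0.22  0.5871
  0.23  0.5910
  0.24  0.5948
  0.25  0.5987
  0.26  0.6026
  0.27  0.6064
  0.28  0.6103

σ√T = 0.31·√2 = 0.4384
d₁ = [ln(330/320) + (0.076 + 0.31²/2)·2] / 0.4384 = [0.0308 + 0.2481] / 0.4384 = 0.6361 → 0.64
d₂ = d₁ − σ√T = 0.6361 − 0.4384 = 0.1977 → 0.20
Pr(exercise) under Q = N(d₂) = 0.5793

0.5793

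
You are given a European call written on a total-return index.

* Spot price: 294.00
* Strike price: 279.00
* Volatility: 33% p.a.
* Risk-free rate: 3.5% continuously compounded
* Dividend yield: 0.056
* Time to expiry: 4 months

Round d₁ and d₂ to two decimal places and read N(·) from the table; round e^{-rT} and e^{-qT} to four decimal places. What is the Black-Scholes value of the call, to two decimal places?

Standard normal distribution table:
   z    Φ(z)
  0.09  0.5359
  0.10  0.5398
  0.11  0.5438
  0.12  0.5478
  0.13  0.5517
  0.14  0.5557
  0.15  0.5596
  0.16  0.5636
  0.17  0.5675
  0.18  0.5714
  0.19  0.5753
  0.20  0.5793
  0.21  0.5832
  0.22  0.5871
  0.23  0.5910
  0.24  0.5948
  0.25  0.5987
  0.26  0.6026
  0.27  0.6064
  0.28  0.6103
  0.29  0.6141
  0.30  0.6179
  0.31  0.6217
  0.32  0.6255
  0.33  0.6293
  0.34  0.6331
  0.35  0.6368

28.35

σ√T = 0.33·√0.3333 = 0.1905
ln(S/K) + (r − q + σ²/2)T = ln(294/279) + (0.035 − 0.056 + 0.33²/2)·0.3333 = 0.0524 + 0.0112 = 0.0635
d₁ = 0.0635 / 0.1905 = 0.3334 ⇒ 0.33
d₂ = d₁ − σ√T = 0.3334 − 0.1905 = 0.1429 ⇒ 0.14
e^(−qT) = e^(−0.056·0.3333) = 0.9815;  e^(−rT) = e^(−0.035·0.3333) = 0.9884
C = 294·0.9815·N(0.33) − 279·0.9884·N(0.14) = 294·0.9815·0.6293 − 279·0.9884·0.5557 = 181.5914 − 153.2418 = 28.3496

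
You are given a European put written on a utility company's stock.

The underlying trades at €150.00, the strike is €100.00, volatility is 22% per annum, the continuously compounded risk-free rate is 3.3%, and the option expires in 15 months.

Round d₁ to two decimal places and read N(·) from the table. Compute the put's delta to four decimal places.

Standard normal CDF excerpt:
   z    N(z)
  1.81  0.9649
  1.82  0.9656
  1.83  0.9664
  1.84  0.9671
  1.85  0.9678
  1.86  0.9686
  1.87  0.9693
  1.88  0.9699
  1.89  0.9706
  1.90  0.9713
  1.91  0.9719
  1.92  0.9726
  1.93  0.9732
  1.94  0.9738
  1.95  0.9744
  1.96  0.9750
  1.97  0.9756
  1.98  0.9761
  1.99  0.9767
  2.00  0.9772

T = 1.25;  σ√T = 0.2460
ln(S/K) + (r + σ²/2)T = ln(150/100) + (0.033 + 0.22²/2)·1.25 = 0.4055 + 0.0715 = 0.4770
d₁ = 0.4770 / 0.2460 = 1.9391 → 1.94
N(d₁) = N(1.94) = 0.9738
Δ_put = N(d₁) − 1 = 0.9738 − 1 = -0.0262

-0.0262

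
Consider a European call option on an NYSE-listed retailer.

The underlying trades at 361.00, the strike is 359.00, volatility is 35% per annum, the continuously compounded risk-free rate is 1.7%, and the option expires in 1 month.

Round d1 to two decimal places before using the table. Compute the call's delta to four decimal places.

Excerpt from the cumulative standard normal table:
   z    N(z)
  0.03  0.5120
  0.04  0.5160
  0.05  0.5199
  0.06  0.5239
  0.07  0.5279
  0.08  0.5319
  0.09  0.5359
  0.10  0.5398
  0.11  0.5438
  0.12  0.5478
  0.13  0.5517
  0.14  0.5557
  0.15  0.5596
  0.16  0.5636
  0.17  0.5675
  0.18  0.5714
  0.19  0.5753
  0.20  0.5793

0.5478

T = 0.08333;  σ√T = 0.1010
d₁ = [ln(361/359) + (0.017 + ½·0.35²)·0.08333] / (σ√T) = (0.0056 + 0.0065) / 0.1010 = 0.1195 ⇒ 0.12
N(d₁) = N(0.12) = 0.5478
Δ_call = N(d₁) = 0.5478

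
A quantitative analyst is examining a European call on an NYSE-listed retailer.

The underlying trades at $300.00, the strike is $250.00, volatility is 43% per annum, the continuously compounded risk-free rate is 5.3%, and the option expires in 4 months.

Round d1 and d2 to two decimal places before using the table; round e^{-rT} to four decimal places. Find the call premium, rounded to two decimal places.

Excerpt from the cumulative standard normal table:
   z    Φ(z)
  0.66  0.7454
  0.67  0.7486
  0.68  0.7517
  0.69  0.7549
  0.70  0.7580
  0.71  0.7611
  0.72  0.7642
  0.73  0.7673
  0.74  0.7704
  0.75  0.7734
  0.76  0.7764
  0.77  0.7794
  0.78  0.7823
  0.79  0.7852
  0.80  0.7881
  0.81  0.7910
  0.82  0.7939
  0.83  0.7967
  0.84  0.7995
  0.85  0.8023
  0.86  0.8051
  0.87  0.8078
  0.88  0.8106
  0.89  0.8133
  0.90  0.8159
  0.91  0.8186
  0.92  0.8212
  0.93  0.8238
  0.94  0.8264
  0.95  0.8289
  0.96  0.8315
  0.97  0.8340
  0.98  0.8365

σ√T = 0.43·√0.3333 = 0.2483
d₁ = [ln(300/250) + (0.053 + ½·0.43²)·0.3333] / (σ√T) = (0.1823 + 0.0485) / 0.2483 = 0.9297 → 0.93
d₂ = 0.9297 − 0.2483 = 0.6814 → 0.68
exp(−rT) = exp(−0.053·0.3333) = 0.9825
N(d₁) = N(0.93) = 0.8238;  N(d₂) = N(0.68) = 0.7517
C = 300·0.8238 − 250·0.9825·0.7517 = 247.1400 − 184.6363 = 62.5037

$62.50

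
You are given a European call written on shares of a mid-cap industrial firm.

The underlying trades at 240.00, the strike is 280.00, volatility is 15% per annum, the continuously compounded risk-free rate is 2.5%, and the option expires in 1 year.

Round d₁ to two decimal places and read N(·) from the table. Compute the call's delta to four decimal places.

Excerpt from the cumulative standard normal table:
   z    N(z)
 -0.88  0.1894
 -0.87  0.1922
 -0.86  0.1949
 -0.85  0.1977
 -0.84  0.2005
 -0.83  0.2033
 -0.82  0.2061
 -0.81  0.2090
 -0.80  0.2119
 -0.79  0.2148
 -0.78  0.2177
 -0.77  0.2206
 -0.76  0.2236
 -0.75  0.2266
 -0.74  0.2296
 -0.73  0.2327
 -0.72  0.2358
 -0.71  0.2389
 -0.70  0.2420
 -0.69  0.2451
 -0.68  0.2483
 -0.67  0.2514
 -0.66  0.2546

0.2148

σ√T = 0.15·√1 = 0.1500
d₁ = [ln(240/280) + (0.025 + ½·0.15²)·1] / (σ√T) = (-0.1542 + 0.0363) / 0.1500 = -0.7860 → -0.79
N(d₁) = N(-0.79) = 0.2148
Δ_call = N(d₁) = 0.2148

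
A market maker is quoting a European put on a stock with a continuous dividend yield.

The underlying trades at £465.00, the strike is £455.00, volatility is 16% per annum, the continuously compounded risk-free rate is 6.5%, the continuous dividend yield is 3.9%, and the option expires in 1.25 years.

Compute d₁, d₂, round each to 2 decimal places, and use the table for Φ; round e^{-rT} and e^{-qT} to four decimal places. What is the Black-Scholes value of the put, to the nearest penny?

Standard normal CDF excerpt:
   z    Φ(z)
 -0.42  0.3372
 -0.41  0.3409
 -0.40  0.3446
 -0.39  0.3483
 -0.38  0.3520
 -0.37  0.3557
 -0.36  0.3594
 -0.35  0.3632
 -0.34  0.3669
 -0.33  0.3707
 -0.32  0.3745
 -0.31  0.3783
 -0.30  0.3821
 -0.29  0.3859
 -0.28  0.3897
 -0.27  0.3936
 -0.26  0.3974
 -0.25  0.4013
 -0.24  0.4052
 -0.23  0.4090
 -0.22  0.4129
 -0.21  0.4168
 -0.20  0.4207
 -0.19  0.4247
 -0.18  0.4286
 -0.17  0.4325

T = 1.25;  σ√T = 0.1789
d₁ = [ln(465/455) + (0.065 − 0.039 + ½·0.16²)·1.25] / (σ√T) = (0.0217 + 0.0485) / 0.1789 = 0.3927 ≈ 0.39
d₂ = 0.3927 − 0.1789 = 0.2138 ≈ 0.21
e^(−qT) = e^(−0.039·1.25) = 0.9524;  e^(−rT) = e^(−0.065·1.25) = 0.9220
N(−d₂) = N(-0.21) = 0.4168;  N(−d₁) = N(-0.39) = 0.3483
P = 455·0.9220·0.4168 − 465·0.9524·0.3483 = 174.8518 − 154.2502 = 20.6015

£20.60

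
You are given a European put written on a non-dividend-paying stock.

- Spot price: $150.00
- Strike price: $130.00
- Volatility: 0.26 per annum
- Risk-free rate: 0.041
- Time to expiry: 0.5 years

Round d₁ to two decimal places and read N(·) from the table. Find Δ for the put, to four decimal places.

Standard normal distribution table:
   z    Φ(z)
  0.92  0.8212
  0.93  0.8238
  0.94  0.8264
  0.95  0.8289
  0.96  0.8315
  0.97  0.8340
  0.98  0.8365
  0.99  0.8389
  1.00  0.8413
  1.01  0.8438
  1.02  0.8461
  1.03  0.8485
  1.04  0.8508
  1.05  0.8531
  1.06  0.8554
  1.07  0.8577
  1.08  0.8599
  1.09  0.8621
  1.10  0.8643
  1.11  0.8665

σ√T = 0.26·√0.5 = 0.1838
d₁ = [ln(150/130) + (0.041 + 0.26²/2)·0.5] / 0.1838 = [0.1431 + 0.0374] / 0.1838 = 0.9818 ⇒ 0.98
N(d₁) = N(0.98) = 0.8365
Δ_put = N(d₁) − 1 = 0.8365 − 1 = -0.1635

-0.1635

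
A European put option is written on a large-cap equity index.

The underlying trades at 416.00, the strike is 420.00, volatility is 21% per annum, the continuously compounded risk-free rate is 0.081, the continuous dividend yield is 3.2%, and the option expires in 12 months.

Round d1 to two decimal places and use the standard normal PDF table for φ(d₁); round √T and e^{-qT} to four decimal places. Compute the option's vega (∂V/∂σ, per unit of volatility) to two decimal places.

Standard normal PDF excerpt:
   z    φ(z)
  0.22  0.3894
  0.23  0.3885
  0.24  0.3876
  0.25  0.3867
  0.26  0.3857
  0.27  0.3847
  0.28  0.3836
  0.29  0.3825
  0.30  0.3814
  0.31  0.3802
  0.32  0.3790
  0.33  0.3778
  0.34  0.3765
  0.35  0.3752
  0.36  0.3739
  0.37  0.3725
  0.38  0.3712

σ√T = 0.21·√1 = 0.2100
d₁ = [ln(416/420) + (0.081 − 0.032 + 0.21²/2)·1] / 0.2100 = [-0.0096 + 0.0711] / 0.2100 = 0.2928 ⇒ 0.29
√T = √1 = 1.0000
φ(d₁) = φ(0.29) = 0.3825
e^(−qT) = e^(−0.032·1) = 0.9685
vega = S·e^(−qT)·φ(d₁)·√T = 416·0.9685·0.3825·1.0000 = 154.1077

154.11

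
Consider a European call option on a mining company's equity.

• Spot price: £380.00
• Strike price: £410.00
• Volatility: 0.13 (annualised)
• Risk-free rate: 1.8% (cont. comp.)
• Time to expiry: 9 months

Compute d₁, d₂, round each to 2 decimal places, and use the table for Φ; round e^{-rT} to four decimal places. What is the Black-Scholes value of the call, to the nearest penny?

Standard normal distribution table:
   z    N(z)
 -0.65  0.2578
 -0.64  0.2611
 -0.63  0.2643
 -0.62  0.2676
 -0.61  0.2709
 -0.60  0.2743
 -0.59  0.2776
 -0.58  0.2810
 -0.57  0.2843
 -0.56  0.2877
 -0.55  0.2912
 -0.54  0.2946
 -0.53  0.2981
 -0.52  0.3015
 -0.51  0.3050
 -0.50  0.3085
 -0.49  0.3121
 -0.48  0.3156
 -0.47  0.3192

σ√T = 0.13·√0.75 = 0.1126
d₁ = [ln(380/410) + (0.018 + 0.13²/2)·0.75] / 0.1126 = [-0.0760 + 0.0198] / 0.1126 = -0.4987 ⇒ -0.50
d₂ = d₁ − σ√T = -0.4987 − 0.1126 = -0.6113 ⇒ -0.61
exp(−rT) = exp(−0.018·0.75) = 0.9866
C = 380·N(-0.50) − 410·0.9866·N(-0.61) = 380·0.3085 − 410·0.9866·0.2709 = 117.2300 − 109.5807 = 7.6493

£7.65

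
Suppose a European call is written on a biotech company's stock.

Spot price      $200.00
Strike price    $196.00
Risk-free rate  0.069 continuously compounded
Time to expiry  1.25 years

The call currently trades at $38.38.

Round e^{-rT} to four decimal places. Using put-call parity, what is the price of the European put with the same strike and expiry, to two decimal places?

$18.19

exp(−rT) = exp(−0.069·1.25) = 0.9174
Put-call parity: C − P = S − K·e^(−rT) = 200 − 196·0.9174 = 200 − 179.8104 = 20.1896
P = C − (C − P) = 38.38 − (20.1896) = 18.1904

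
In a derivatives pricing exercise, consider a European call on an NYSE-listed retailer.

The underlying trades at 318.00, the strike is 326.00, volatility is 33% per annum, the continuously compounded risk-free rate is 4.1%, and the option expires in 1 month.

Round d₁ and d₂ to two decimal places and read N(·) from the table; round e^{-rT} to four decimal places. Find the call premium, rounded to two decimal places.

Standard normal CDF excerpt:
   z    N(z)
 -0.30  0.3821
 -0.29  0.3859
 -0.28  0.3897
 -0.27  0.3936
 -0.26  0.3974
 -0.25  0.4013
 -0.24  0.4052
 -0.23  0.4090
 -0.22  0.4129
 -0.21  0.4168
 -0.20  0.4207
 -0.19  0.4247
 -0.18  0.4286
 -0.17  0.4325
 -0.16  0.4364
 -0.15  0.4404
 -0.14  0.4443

8.42

T = 0.08333;  σ√T = 0.0953
d₁ = [ln(318/326) + (0.041 + ½·0.33²)·0.08333] / (σ√T) = (-0.0248 + 0.0080) / 0.0953 = -0.1773 → -0.18
d₂ = -0.1773 − 0.0953 = -0.2726 → -0.27
exp(−rT) = exp(−0.041·0.08333) = 0.9966
N(d₁) = N(-0.18) = 0.4286;  N(d₂) = N(-0.27) = 0.3936
C = 318·0.4286 − 326·0.9966·0.3936 = 136.2948 − 127.8773 = 8.4175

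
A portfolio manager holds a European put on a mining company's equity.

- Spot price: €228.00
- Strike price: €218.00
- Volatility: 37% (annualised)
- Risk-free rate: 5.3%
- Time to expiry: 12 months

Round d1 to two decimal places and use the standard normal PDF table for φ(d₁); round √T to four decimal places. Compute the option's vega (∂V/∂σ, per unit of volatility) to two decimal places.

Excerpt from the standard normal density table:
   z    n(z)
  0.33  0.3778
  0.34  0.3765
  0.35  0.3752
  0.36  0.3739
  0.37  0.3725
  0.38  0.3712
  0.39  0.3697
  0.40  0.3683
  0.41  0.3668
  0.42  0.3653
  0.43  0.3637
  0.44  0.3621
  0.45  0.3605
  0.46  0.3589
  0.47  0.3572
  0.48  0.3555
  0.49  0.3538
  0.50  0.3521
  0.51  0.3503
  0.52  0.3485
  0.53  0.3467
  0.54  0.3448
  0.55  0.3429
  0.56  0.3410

82.19

σ√T = 0.37 × 1.0000 = 0.3700
d₁ = [ln(228/218) + (0.053 + ½·0.37²)·1] / (σ√T) = (0.0449 + 0.1215) / 0.3700 = 0.4495 → 0.45
√T = √1 = 1.0000
φ(d₁) = φ(0.45) = 0.3605
vega = S·φ(d₁)·√T = 228·0.3605·1.0000 = 82.1940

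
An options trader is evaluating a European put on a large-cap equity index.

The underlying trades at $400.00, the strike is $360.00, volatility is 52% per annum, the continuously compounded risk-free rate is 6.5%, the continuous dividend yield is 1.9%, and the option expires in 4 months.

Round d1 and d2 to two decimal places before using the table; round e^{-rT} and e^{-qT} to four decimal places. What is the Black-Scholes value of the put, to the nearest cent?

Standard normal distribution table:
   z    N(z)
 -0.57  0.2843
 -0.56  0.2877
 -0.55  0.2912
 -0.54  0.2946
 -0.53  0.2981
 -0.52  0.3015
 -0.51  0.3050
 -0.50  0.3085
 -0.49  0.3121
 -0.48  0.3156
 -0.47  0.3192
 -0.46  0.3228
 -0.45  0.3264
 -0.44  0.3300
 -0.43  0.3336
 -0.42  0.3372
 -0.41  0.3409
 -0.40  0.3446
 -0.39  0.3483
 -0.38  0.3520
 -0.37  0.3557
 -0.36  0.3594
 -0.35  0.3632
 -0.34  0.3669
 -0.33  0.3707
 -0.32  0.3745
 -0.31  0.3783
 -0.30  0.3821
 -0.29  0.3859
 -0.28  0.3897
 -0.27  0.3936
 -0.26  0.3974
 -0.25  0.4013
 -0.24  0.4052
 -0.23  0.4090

σ√T = 0.52·√0.3333 = 0.3002
ln(S/K) + (r − q + σ²/2)T = ln(400/360) + (0.065 − 0.019 + 0.52²/2)·0.3333 = 0.1054 + 0.0604 = 0.1658
d₁ = 0.1658 / 0.3002 = 0.5521 ⇒ 0.55
d₂ = d₁ − σ√T = 0.5521 − 0.3002 = 0.2519 ⇒ 0.25
e^(−qT) = e^(−0.019·0.3333) = 0.9937;  e^(−rT) = e^(−0.065·0.3333) = 0.9786
N(−d₂) = N(-0.25) = 0.4013;  N(−d₁) = N(-0.55) = 0.2912
P = 360·0.9786·0.4013 − 400·0.9937·0.2912 = 141.3764 − 115.7462 = 25.6302

$25.63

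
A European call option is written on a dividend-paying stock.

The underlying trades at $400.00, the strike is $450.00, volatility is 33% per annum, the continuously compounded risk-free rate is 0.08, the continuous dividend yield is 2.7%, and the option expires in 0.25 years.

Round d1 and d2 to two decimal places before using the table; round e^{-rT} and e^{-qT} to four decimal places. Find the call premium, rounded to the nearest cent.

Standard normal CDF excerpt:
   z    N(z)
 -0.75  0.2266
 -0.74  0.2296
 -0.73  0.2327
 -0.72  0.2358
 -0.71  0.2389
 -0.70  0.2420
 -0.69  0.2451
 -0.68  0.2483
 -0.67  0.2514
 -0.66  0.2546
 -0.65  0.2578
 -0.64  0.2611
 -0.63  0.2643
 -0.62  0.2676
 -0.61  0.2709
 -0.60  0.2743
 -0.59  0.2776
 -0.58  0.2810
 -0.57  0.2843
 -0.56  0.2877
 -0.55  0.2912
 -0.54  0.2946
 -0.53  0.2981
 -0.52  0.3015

T = 0.25;  σ√T = 0.1650
d₁ = [ln(400/450) + (0.08 − 0.027 + 0.33²/2)·0.25] / 0.1650 = [-0.1178 + 0.0269] / 0.1650 = -0.5510 ≈ -0.55
d₂ = d₁ − σ√T = -0.5510 − 0.1650 = -0.7160 ≈ -0.72
exp(−qT) = exp(−0.027·0.25) = 0.9933;  exp(−rT) = exp(−0.08·0.25) = 0.9802
C = 400·0.9933·N(-0.55) − 450·0.9802·N(-0.72) = 400·0.9933·0.2912 − 450·0.9802·0.2358 = 115.6996 − 104.0090 = 11.6906

$11.69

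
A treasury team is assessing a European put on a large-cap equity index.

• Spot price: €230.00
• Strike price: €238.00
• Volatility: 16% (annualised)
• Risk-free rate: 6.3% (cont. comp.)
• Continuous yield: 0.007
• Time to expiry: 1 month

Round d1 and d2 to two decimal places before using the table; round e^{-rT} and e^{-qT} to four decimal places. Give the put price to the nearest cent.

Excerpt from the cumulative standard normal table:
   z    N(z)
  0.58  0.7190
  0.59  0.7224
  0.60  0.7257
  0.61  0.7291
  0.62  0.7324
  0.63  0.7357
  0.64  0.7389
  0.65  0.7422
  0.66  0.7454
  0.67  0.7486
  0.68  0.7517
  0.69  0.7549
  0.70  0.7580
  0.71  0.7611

€8.13

σ√T = 0.16 × 0.2887 = 0.0462
ln(S/K) + (r − q + σ²/2)T = ln(230/238) + (0.063 − 0.007 + 0.16²/2)·0.08333 = -0.0342 + 0.0057 = -0.0285
d₁ = -0.0285 / 0.0462 = -0.6161 → -0.62
d₂ = d₁ − σ√T = -0.6161 − 0.0462 = -0.6623 → -0.66
exp(−qT) = exp(−0.007·0.08333) = 0.9994;  exp(−rT) = exp(−0.063·0.08333) = 0.9948
N(−d₂) = N(0.66) = 0.7454;  N(−d₁) = N(0.62) = 0.7324
P = 238·0.9948·0.7454 − 230·0.9994·0.7324 = 176.4827 − 168.3509 = 8.1318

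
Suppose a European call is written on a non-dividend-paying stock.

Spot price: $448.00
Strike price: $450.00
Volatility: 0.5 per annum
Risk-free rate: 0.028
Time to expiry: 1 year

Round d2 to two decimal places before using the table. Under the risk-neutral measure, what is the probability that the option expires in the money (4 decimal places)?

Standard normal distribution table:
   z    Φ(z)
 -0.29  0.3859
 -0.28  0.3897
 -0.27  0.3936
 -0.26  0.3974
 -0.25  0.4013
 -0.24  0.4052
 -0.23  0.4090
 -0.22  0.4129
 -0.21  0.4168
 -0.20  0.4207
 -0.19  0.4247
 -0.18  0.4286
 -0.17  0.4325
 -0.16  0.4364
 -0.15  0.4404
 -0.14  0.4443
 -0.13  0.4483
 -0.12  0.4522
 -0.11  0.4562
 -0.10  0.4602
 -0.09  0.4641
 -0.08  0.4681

σ√T = 0.5·√1 = 0.5000
ln(S/K) + (r + σ²/2)T = ln(448/450) + (0.028 + 0.5²/2)·1 = -0.0045 + 0.1530 = 0.1485
d₁ = 0.1485 / 0.5000 = 0.2971 which rounds to 0.30
d₂ = d₁ − σ√T = 0.2971 − 0.5000 = -0.2029 which rounds to -0.20
Risk-neutral Pr[S_T > K] = N(d₂) = N(-0.20) = 0.4207

0.4207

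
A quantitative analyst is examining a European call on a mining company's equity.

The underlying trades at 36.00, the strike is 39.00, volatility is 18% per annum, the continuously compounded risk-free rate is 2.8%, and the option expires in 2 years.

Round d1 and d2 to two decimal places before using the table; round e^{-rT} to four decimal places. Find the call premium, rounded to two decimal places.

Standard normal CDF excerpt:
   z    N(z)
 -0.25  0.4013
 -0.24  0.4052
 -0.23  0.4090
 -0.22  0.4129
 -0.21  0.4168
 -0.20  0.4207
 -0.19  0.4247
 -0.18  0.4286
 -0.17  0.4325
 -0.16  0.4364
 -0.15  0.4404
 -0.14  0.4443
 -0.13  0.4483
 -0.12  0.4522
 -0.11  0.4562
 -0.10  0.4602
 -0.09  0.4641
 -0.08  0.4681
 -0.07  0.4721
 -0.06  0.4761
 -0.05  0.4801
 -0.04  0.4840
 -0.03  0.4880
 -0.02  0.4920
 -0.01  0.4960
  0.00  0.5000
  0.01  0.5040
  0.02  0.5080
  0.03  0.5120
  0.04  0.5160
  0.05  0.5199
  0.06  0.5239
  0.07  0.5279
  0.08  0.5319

σ√T = 0.18 × 1.4142 = 0.2546
d₁ = [ln(36/39) + (0.028 + 0.18²/2)·2] / 0.2546 = [-0.0800 + 0.0884] / 0.2546 = 0.0328 which rounds to 0.03
d₂ = d₁ − σ√T = 0.0328 − 0.2546 = -0.2217 which rounds to -0.22
e^(−rT) = e^(−0.028·2) = 0.9455
C = 36·N(0.03) − 39·0.9455·N(-0.22) = 36·0.5120 − 39·0.9455·0.4129 = 18.4320 − 15.2255 = 3.2065

3.21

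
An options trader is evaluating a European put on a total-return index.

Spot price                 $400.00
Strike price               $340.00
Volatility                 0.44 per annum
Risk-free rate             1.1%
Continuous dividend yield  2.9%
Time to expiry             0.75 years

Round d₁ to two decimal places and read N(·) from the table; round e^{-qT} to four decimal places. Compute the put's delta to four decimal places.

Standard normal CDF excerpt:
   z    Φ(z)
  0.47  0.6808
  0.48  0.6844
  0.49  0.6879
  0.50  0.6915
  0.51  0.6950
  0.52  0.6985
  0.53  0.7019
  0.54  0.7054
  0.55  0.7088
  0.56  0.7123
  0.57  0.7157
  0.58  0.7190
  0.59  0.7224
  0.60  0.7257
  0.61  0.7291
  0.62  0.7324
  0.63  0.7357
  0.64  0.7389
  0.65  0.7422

σ√T = 0.44·√0.75 = 0.3811
d₁ = [ln(400/340) + (0.011 − 0.029 + ½·0.44²)·0.75] / (σ√T) = (0.1625 + 0.0591) / 0.3811 = 0.5816 → 0.58
N(d₁) = N(0.58) = 0.7190
Δ_put = e^(−qT)·(N(d₁) − 1) = 0.9785·(0.7190 − 1) = -0.2750

-0.2750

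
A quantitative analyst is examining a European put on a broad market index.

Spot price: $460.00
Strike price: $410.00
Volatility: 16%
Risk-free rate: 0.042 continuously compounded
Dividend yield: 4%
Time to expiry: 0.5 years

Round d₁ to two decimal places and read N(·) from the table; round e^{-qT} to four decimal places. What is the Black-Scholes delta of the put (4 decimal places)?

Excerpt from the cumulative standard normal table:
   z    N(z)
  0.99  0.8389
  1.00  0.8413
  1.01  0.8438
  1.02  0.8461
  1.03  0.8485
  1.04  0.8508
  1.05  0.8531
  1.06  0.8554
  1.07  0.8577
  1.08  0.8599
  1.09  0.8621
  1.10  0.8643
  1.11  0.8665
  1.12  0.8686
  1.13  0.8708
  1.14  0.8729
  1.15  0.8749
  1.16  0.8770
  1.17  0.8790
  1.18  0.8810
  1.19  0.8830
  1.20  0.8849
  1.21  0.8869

σ√T = 0.16 × 0.7071 = 0.1131
d₁ = [ln(460/410) + (0.042 − 0.04 + 0.16²/2)·0.5] / 0.1131 = [0.1151 + 0.0074] / 0.1131 = 1.0825 ≈ 1.08
N(d₁) = N(1.08) = 0.8599
Δ_put = exp(−qT)·(N(d₁) − 1) = 0.9802·(0.8599 − 1) = -0.1373

-0.1373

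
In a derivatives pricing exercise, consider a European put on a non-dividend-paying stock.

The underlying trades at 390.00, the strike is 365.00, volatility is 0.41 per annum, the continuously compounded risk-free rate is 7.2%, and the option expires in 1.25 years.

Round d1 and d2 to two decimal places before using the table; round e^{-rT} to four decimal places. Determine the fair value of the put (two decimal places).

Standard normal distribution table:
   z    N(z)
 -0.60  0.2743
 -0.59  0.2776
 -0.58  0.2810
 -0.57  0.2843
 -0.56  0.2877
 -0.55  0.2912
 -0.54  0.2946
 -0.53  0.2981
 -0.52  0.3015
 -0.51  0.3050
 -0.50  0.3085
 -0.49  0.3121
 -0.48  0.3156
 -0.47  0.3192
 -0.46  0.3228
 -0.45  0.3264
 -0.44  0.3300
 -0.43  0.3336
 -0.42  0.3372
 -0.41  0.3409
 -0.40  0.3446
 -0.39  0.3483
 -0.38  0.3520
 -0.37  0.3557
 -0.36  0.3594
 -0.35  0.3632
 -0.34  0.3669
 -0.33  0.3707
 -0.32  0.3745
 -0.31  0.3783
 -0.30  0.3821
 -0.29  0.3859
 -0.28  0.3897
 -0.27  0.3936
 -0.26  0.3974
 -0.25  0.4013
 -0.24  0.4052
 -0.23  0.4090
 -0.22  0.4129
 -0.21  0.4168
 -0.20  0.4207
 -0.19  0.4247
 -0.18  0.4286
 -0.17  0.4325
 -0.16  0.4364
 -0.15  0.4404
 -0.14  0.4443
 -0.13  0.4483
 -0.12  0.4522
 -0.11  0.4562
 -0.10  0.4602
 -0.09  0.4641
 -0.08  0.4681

41.30

σ√T = 0.41 × 1.1180 = 0.4584
ln(S/K) + (r + σ²/2)T = ln(390/365) + (0.072 + 0.41²/2)·1.25 = 0.0662 + 0.1951 = 0.2613
d₁ = 0.2613 / 0.4584 = 0.5701 ⇒ 0.57
d₂ = d₁ − σ√T = 0.5701 − 0.4584 = 0.1117 ⇒ 0.11
exp(−rT) = exp(−0.072·1.25) = 0.9139
P = 365·0.9139·N(-0.11) − 390·N(-0.57) = 365·0.9139·0.4562 − 390·0.2843 = 152.1762 − 110.8770 = 41.2992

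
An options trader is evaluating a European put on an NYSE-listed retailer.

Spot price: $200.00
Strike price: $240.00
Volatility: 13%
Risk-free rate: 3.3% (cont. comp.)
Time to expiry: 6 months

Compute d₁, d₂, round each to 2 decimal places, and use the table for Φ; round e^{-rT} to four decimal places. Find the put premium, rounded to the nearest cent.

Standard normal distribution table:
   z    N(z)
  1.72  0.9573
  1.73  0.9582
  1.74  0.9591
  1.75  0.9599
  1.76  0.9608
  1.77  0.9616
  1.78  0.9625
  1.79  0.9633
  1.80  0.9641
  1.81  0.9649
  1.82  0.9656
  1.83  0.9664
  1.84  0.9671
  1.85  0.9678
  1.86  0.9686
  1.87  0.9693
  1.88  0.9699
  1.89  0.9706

σ√T = 0.13 × 0.7071 = 0.0919
d₁ = [ln(200/240) + (0.033 + ½·0.13²)·0.5] / (σ√T) = (-0.1823 + 0.0207) / 0.0919 = -1.7579 ≈ -1.76
d₂ = -1.7579 − 0.0919 = -1.8499 ≈ -1.85
exp(−rT) = exp(−0.033·0.5) = 0.9836
N(−d₂) = N(1.85) = 0.9678;  N(−d₁) = N(1.76) = 0.9608
P = 240·0.9836·0.9678 − 200·0.9608 = 228.4627 − 192.1600 = 36.3027

$36.30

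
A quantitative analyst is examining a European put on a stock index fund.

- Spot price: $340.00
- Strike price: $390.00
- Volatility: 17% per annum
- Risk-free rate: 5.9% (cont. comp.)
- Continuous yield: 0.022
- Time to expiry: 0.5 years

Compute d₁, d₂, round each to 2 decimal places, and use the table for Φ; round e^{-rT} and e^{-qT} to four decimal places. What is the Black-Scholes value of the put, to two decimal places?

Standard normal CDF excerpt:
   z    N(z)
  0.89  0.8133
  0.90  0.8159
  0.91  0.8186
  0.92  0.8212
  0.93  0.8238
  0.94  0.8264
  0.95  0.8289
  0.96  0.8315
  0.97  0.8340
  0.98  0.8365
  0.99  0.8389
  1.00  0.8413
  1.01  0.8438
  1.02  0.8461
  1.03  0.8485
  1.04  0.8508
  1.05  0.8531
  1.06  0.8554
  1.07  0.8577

σ√T = 0.17·√0.5 = 0.1202
d₁ = [ln(340/390) + (0.059 − 0.022 + 0.17²/2)·0.5] / 0.1202 = [-0.1372 + 0.0257] / 0.1202 = -0.9274 which rounds to -0.93
d₂ = d₁ − σ√T = -0.9274 − 0.1202 = -1.0476 which rounds to -1.05
e^(−qT) = e^(−0.022·0.5) = 0.9891;  e^(−rT) = e^(−0.059·0.5) = 0.9709
N(−d₂) = N(1.05) = 0.8531;  N(−d₁) = N(0.93) = 0.8238
P = 390·0.9709·0.8531 − 340·0.9891·0.8238 = 323.0272 − 277.0390 = 45.9882

$45.99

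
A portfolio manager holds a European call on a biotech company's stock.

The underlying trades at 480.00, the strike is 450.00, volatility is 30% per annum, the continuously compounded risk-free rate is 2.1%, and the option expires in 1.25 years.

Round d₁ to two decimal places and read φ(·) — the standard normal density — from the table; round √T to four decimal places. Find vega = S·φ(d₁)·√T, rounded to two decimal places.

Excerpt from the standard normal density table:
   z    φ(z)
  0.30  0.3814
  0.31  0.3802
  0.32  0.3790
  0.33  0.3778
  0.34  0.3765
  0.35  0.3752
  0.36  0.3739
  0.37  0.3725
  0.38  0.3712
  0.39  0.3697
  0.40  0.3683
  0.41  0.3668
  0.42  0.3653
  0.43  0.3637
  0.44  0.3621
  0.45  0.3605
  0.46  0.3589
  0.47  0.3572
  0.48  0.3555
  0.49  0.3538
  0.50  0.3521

194.32

T = 1.25;  σ√T = 0.3354
d₁ = [ln(480/450) + (0.021 + ½·0.3²)·1.25] / (σ√T) = (0.0645 + 0.0825) / 0.3354 = 0.4384 ≈ 0.44
√T = √1.25 = 1.1180
φ(d₁) = φ(0.44) = 0.3621
vega = S·φ(d₁)·√T = 480·0.3621·1.1180 = 194.3173
(Vega is the same for a European call and put with the same parameters.)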